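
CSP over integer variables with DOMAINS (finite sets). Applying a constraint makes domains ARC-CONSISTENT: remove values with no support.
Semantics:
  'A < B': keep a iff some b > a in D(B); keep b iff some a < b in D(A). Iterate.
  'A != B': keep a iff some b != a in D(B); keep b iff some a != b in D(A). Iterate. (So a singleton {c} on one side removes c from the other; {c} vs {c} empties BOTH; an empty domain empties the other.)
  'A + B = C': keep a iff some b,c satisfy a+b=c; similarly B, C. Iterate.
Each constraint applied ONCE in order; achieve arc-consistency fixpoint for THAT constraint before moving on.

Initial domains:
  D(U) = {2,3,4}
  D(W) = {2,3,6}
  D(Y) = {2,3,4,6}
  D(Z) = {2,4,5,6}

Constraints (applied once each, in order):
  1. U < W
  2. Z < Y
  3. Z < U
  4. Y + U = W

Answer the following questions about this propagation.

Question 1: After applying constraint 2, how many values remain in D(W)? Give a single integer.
Constraint 1 (U < W) on D(U)={2,3,4} D(W)={2,3,6}: W {2,3,6}->{3,6}
Constraint 2 (Z < Y) on D(Z)={2,4,5,6} D(Y)={2,3,4,6}: Z {2,4,5,6}->{2,4,5}; Y {2,3,4,6}->{3,4,6}
So after constraint 2: D(W)={3,6}, size = 2

Answer: 2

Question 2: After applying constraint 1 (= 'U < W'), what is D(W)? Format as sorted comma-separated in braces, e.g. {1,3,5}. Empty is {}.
Answer: {3,6}

Derivation:
Constraint 1 (U < W) on D(U)={2,3,4} D(W)={2,3,6}: W {2,3,6}->{3,6}
So after constraint 1: D(W) = {3,6}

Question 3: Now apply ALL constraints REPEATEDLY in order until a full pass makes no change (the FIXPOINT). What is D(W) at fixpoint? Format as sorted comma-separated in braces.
pass 0 (initial): D(W)={2,3,6}
pass 1: U {2,3,4}->{3}; W {2,3,6}->{6}; Y {2,3,4,6}->{3}; Z {2,4,5,6}->{2}
pass 2: no change
Fixpoint after 2 passes: D(W) = {6}

Answer: {6}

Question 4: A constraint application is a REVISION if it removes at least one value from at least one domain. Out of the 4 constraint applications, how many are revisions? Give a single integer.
Constraint 1 (U < W) on D(U)={2,3,4} D(W)={2,3,6}: W {2,3,6}->{3,6} => REVISION
Constraint 2 (Z < Y) on D(Z)={2,4,5,6} D(Y)={2,3,4,6}: Z {2,4,5,6}->{2,4,5}; Y {2,3,4,6}->{3,4,6} => REVISION
Constraint 3 (Z < U) on D(Z)={2,4,5} D(U)={2,3,4}: Z {2,4,5}->{2}; U {2,3,4}->{3,4} => REVISION
Constraint 4 (Y + U = W) on D(Y)={3,4,6} D(U)={3,4} D(W)={3,6}: Y {3,4,6}->{3}; U {3,4}->{3}; W {3,6}->{6} => REVISION
Total revisions = 4

Answer: 4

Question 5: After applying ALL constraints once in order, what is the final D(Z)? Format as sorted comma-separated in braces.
Answer: {2}

Derivation:
Constraint 1 (U < W) on D(U)={2,3,4} D(W)={2,3,6}: W {2,3,6}->{3,6}
Constraint 2 (Z < Y) on D(Z)={2,4,5,6} D(Y)={2,3,4,6}: Z {2,4,5,6}->{2,4,5}; Y {2,3,4,6}->{3,4,6}
Constraint 3 (Z < U) on D(Z)={2,4,5} D(U)={2,3,4}: Z {2,4,5}->{2}; U {2,3,4}->{3,4}
Constraint 4 (Y + U = W) on D(Y)={3,4,6} D(U)={3,4} D(W)={3,6}: Y {3,4,6}->{3}; U {3,4}->{3}; W {3,6}->{6}
So after all 4 constraints: D(Z) = {2}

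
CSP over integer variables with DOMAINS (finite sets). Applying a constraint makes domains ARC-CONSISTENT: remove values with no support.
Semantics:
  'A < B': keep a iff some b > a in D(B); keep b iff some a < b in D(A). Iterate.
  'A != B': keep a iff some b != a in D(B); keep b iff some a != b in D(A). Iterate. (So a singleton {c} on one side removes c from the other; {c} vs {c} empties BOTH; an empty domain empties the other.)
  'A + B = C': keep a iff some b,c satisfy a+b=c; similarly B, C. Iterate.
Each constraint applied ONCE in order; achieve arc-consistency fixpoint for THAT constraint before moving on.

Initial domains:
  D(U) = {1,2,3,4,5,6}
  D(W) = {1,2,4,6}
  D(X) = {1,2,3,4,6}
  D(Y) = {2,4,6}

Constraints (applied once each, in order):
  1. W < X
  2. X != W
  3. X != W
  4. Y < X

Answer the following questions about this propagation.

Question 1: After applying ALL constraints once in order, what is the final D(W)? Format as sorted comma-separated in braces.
Constraint 1 (W < X) on D(W)={1,2,4,6} D(X)={1,2,3,4,6}: W {1,2,4,6}->{1,2,4}; X {1,2,3,4,6}->{2,3,4,6}
Constraint 2 (X != W) on D(X)={2,3,4,6} D(W)={1,2,4}: no change
Constraint 3 (X != W) on D(X)={2,3,4,6} D(W)={1,2,4}: no change
Constraint 4 (Y < X) on D(Y)={2,4,6} D(X)={2,3,4,6}: Y {2,4,6}->{2,4}; X {2,3,4,6}->{3,4,6}
So after all 4 constraints: D(W) = {1,2,4}

Answer: {1,2,4}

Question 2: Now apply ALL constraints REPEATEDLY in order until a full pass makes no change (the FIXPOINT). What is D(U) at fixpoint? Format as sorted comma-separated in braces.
Answer: {1,2,3,4,5,6}

Derivation:
pass 0 (initial): D(U)={1,2,3,4,5,6}
pass 1: W {1,2,4,6}->{1,2,4}; X {1,2,3,4,6}->{3,4,6}; Y {2,4,6}->{2,4}
pass 2: no change
Fixpoint after 2 passes: D(U) = {1,2,3,4,5,6}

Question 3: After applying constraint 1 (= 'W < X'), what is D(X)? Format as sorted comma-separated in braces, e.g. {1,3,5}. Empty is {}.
Constraint 1 (W < X) on D(W)={1,2,4,6} D(X)={1,2,3,4,6}: W {1,2,4,6}->{1,2,4}; X {1,2,3,4,6}->{2,3,4,6}
So after constraint 1: D(X) = {2,3,4,6}

Answer: {2,3,4,6}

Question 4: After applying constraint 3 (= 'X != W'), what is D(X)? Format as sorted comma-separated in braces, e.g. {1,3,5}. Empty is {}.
Constraint 1 (W < X) on D(W)={1,2,4,6} D(X)={1,2,3,4,6}: W {1,2,4,6}->{1,2,4}; X {1,2,3,4,6}->{2,3,4,6}
Constraint 2 (X != W) on D(X)={2,3,4,6} D(W)={1,2,4}: no change
Constraint 3 (X != W) on D(X)={2,3,4,6} D(W)={1,2,4}: no change
So after constraint 3: D(X) = {2,3,4,6}

Answer: {2,3,4,6}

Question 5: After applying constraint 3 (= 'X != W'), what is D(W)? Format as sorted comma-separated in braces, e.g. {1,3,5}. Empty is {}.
Constraint 1 (W < X) on D(W)={1,2,4,6} D(X)={1,2,3,4,6}: W {1,2,4,6}->{1,2,4}; X {1,2,3,4,6}->{2,3,4,6}
Constraint 2 (X != W) on D(X)={2,3,4,6} D(W)={1,2,4}: no change
Constraint 3 (X != W) on D(X)={2,3,4,6} D(W)={1,2,4}: no change
So after constraint 3: D(W) = {1,2,4}

Answer: {1,2,4}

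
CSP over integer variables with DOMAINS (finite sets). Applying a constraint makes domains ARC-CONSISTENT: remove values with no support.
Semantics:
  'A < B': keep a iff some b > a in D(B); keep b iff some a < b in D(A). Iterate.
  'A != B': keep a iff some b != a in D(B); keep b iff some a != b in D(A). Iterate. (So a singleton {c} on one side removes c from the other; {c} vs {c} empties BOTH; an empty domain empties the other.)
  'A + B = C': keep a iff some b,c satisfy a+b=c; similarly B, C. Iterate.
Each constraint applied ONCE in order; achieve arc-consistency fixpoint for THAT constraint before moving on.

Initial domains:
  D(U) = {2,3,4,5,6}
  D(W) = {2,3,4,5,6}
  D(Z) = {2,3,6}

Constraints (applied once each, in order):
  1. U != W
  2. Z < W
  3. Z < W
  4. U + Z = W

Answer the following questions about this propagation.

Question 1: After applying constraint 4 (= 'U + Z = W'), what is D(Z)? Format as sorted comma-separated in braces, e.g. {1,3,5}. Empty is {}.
Constraint 1 (U != W) on D(U)={2,3,4,5,6} D(W)={2,3,4,5,6}: no change
Constraint 2 (Z < W) on D(Z)={2,3,6} D(W)={2,3,4,5,6}: Z {2,3,6}->{2,3}; W {2,3,4,5,6}->{3,4,5,6}
Constraint 3 (Z < W) on D(Z)={2,3} D(W)={3,4,5,6}: no change
Constraint 4 (U + Z = W) on D(U)={2,3,4,5,6} D(Z)={2,3} D(W)={3,4,5,6}: U {2,3,4,5,6}->{2,3,4}; W {3,4,5,6}->{4,5,6}
So after constraint 4: D(Z) = {2,3}

Answer: {2,3}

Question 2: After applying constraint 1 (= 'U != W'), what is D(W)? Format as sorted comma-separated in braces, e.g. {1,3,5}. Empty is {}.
Answer: {2,3,4,5,6}

Derivation:
Constraint 1 (U != W) on D(U)={2,3,4,5,6} D(W)={2,3,4,5,6}: no change
So after constraint 1: D(W) = {2,3,4,5,6}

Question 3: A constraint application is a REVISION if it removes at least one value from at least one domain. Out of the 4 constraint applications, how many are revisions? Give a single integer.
Constraint 1 (U != W) on D(U)={2,3,4,5,6} D(W)={2,3,4,5,6}: no change => not a revision
Constraint 2 (Z < W) on D(Z)={2,3,6} D(W)={2,3,4,5,6}: Z {2,3,6}->{2,3}; W {2,3,4,5,6}->{3,4,5,6} => REVISION
Constraint 3 (Z < W) on D(Z)={2,3} D(W)={3,4,5,6}: no change => not a revision
Constraint 4 (U + Z = W) on D(U)={2,3,4,5,6} D(Z)={2,3} D(W)={3,4,5,6}: U {2,3,4,5,6}->{2,3,4}; W {3,4,5,6}->{4,5,6} => REVISION
Total revisions = 2

Answer: 2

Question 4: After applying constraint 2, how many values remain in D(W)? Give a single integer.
Answer: 4

Derivation:
Constraint 1 (U != W) on D(U)={2,3,4,5,6} D(W)={2,3,4,5,6}: no change
Constraint 2 (Z < W) on D(Z)={2,3,6} D(W)={2,3,4,5,6}: Z {2,3,6}->{2,3}; W {2,3,4,5,6}->{3,4,5,6}
So after constraint 2: D(W)={3,4,5,6}, size = 4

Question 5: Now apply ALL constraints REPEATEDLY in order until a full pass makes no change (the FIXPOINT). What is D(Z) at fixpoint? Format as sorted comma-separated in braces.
pass 0 (initial): D(Z)={2,3,6}
pass 1: U {2,3,4,5,6}->{2,3,4}; W {2,3,4,5,6}->{4,5,6}; Z {2,3,6}->{2,3}
pass 2: no change
Fixpoint after 2 passes: D(Z) = {2,3}

Answer: {2,3}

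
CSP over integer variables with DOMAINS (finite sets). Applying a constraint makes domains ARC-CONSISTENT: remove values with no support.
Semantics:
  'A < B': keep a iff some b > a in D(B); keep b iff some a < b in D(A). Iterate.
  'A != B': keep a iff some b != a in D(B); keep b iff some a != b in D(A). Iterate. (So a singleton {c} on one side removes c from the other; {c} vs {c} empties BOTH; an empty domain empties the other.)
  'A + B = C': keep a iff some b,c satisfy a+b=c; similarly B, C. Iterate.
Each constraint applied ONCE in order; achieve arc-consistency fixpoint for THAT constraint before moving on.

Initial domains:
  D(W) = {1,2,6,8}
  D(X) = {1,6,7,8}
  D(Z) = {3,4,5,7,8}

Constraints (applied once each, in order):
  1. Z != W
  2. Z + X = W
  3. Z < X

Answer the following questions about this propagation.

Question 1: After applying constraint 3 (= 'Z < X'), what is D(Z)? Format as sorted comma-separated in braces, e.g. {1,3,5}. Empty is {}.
Answer: {}

Derivation:
Constraint 1 (Z != W) on D(Z)={3,4,5,7,8} D(W)={1,2,6,8}: no change
Constraint 2 (Z + X = W) on D(Z)={3,4,5,7,8} D(X)={1,6,7,8} D(W)={1,2,6,8}: Z {3,4,5,7,8}->{5,7}; X {1,6,7,8}->{1}; W {1,2,6,8}->{6,8}
Constraint 3 (Z < X) on D(Z)={5,7} D(X)={1}: Z {5,7}->{}; X {1}->{}
So after constraint 3: D(Z) = {}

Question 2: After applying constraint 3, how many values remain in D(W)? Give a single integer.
Constraint 1 (Z != W) on D(Z)={3,4,5,7,8} D(W)={1,2,6,8}: no change
Constraint 2 (Z + X = W) on D(Z)={3,4,5,7,8} D(X)={1,6,7,8} D(W)={1,2,6,8}: Z {3,4,5,7,8}->{5,7}; X {1,6,7,8}->{1}; W {1,2,6,8}->{6,8}
Constraint 3 (Z < X) on D(Z)={5,7} D(X)={1}: Z {5,7}->{}; X {1}->{}
So after constraint 3: D(W)={6,8}, size = 2

Answer: 2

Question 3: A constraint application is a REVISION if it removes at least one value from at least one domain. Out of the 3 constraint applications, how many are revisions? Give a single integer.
Answer: 2

Derivation:
Constraint 1 (Z != W) on D(Z)={3,4,5,7,8} D(W)={1,2,6,8}: no change => not a revision
Constraint 2 (Z + X = W) on D(Z)={3,4,5,7,8} D(X)={1,6,7,8} D(W)={1,2,6,8}: Z {3,4,5,7,8}->{5,7}; X {1,6,7,8}->{1}; W {1,2,6,8}->{6,8} => REVISION
Constraint 3 (Z < X) on D(Z)={5,7} D(X)={1}: Z {5,7}->{}; X {1}->{} => REVISION
Total revisions = 2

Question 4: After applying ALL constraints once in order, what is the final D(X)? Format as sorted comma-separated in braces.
Constraint 1 (Z != W) on D(Z)={3,4,5,7,8} D(W)={1,2,6,8}: no change
Constraint 2 (Z + X = W) on D(Z)={3,4,5,7,8} D(X)={1,6,7,8} D(W)={1,2,6,8}: Z {3,4,5,7,8}->{5,7}; X {1,6,7,8}->{1}; W {1,2,6,8}->{6,8}
Constraint 3 (Z < X) on D(Z)={5,7} D(X)={1}: Z {5,7}->{}; X {1}->{}
So after all 3 constraints: D(X) = {}

Answer: {}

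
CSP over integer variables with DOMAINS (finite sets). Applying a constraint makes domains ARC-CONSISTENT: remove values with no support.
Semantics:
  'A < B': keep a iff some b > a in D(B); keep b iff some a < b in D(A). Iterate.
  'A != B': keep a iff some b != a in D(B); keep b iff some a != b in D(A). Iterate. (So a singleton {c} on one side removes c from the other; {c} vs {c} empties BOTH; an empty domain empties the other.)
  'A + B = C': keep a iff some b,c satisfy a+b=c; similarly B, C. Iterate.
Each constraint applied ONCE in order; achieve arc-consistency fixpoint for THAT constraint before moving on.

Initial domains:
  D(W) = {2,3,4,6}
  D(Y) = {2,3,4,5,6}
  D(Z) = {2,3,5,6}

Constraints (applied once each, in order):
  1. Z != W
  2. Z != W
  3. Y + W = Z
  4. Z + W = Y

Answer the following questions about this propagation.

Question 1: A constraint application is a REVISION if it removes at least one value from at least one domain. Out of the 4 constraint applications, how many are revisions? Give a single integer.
Answer: 2

Derivation:
Constraint 1 (Z != W) on D(Z)={2,3,5,6} D(W)={2,3,4,6}: no change => not a revision
Constraint 2 (Z != W) on D(Z)={2,3,5,6} D(W)={2,3,4,6}: no change => not a revision
Constraint 3 (Y + W = Z) on D(Y)={2,3,4,5,6} D(W)={2,3,4,6} D(Z)={2,3,5,6}: Y {2,3,4,5,6}->{2,3,4}; W {2,3,4,6}->{2,3,4}; Z {2,3,5,6}->{5,6} => REVISION
Constraint 4 (Z + W = Y) on D(Z)={5,6} D(W)={2,3,4} D(Y)={2,3,4}: Z {5,6}->{}; W {2,3,4}->{}; Y {2,3,4}->{} => REVISION
Total revisions = 2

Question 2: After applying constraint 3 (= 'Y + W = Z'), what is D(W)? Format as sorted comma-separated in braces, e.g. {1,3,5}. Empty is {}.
Constraint 1 (Z != W) on D(Z)={2,3,5,6} D(W)={2,3,4,6}: no change
Constraint 2 (Z != W) on D(Z)={2,3,5,6} D(W)={2,3,4,6}: no change
Constraint 3 (Y + W = Z) on D(Y)={2,3,4,5,6} D(W)={2,3,4,6} D(Z)={2,3,5,6}: Y {2,3,4,5,6}->{2,3,4}; W {2,3,4,6}->{2,3,4}; Z {2,3,5,6}->{5,6}
So after constraint 3: D(W) = {2,3,4}

Answer: {2,3,4}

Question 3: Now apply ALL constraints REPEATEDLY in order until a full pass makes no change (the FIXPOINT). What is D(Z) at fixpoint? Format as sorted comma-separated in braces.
Answer: {}

Derivation:
pass 0 (initial): D(Z)={2,3,5,6}
pass 1: W {2,3,4,6}->{}; Y {2,3,4,5,6}->{}; Z {2,3,5,6}->{}
pass 2: no change
Fixpoint after 2 passes: D(Z) = {}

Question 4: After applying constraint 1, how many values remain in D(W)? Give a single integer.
Constraint 1 (Z != W) on D(Z)={2,3,5,6} D(W)={2,3,4,6}: no change
So after constraint 1: D(W)={2,3,4,6}, size = 4

Answer: 4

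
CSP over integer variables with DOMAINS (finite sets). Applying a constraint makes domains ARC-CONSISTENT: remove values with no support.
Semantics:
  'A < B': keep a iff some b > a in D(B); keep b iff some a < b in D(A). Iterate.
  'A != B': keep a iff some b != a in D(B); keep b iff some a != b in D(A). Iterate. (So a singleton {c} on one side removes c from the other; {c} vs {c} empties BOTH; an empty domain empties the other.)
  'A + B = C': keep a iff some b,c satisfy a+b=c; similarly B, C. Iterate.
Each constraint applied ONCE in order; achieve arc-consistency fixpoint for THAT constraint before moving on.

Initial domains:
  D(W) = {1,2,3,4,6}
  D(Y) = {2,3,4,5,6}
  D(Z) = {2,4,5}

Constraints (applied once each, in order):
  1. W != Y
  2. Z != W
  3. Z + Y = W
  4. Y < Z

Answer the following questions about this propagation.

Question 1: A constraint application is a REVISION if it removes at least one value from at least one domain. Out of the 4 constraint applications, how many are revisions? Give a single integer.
Answer: 2

Derivation:
Constraint 1 (W != Y) on D(W)={1,2,3,4,6} D(Y)={2,3,4,5,6}: no change => not a revision
Constraint 2 (Z != W) on D(Z)={2,4,5} D(W)={1,2,3,4,6}: no change => not a revision
Constraint 3 (Z + Y = W) on D(Z)={2,4,5} D(Y)={2,3,4,5,6} D(W)={1,2,3,4,6}: Z {2,4,5}->{2,4}; Y {2,3,4,5,6}->{2,4}; W {1,2,3,4,6}->{4,6} => REVISION
Constraint 4 (Y < Z) on D(Y)={2,4} D(Z)={2,4}: Y {2,4}->{2}; Z {2,4}->{4} => REVISION
Total revisions = 2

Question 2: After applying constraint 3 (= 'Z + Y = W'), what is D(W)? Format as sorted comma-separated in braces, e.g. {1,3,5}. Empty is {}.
Answer: {4,6}

Derivation:
Constraint 1 (W != Y) on D(W)={1,2,3,4,6} D(Y)={2,3,4,5,6}: no change
Constraint 2 (Z != W) on D(Z)={2,4,5} D(W)={1,2,3,4,6}: no change
Constraint 3 (Z + Y = W) on D(Z)={2,4,5} D(Y)={2,3,4,5,6} D(W)={1,2,3,4,6}: Z {2,4,5}->{2,4}; Y {2,3,4,5,6}->{2,4}; W {1,2,3,4,6}->{4,6}
So after constraint 3: D(W) = {4,6}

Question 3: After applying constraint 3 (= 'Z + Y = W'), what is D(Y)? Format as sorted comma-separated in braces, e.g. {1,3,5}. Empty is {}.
Answer: {2,4}

Derivation:
Constraint 1 (W != Y) on D(W)={1,2,3,4,6} D(Y)={2,3,4,5,6}: no change
Constraint 2 (Z != W) on D(Z)={2,4,5} D(W)={1,2,3,4,6}: no change
Constraint 3 (Z + Y = W) on D(Z)={2,4,5} D(Y)={2,3,4,5,6} D(W)={1,2,3,4,6}: Z {2,4,5}->{2,4}; Y {2,3,4,5,6}->{2,4}; W {1,2,3,4,6}->{4,6}
So after constraint 3: D(Y) = {2,4}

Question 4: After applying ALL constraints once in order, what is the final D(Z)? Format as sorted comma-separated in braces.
Constraint 1 (W != Y) on D(W)={1,2,3,4,6} D(Y)={2,3,4,5,6}: no change
Constraint 2 (Z != W) on D(Z)={2,4,5} D(W)={1,2,3,4,6}: no change
Constraint 3 (Z + Y = W) on D(Z)={2,4,5} D(Y)={2,3,4,5,6} D(W)={1,2,3,4,6}: Z {2,4,5}->{2,4}; Y {2,3,4,5,6}->{2,4}; W {1,2,3,4,6}->{4,6}
Constraint 4 (Y < Z) on D(Y)={2,4} D(Z)={2,4}: Y {2,4}->{2}; Z {2,4}->{4}
So after all 4 constraints: D(Z) = {4}

Answer: {4}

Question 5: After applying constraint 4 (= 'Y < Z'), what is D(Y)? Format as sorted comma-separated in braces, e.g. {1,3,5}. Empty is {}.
Answer: {2}

Derivation:
Constraint 1 (W != Y) on D(W)={1,2,3,4,6} D(Y)={2,3,4,5,6}: no change
Constraint 2 (Z != W) on D(Z)={2,4,5} D(W)={1,2,3,4,6}: no change
Constraint 3 (Z + Y = W) on D(Z)={2,4,5} D(Y)={2,3,4,5,6} D(W)={1,2,3,4,6}: Z {2,4,5}->{2,4}; Y {2,3,4,5,6}->{2,4}; W {1,2,3,4,6}->{4,6}
Constraint 4 (Y < Z) on D(Y)={2,4} D(Z)={2,4}: Y {2,4}->{2}; Z {2,4}->{4}
So after constraint 4: D(Y) = {2}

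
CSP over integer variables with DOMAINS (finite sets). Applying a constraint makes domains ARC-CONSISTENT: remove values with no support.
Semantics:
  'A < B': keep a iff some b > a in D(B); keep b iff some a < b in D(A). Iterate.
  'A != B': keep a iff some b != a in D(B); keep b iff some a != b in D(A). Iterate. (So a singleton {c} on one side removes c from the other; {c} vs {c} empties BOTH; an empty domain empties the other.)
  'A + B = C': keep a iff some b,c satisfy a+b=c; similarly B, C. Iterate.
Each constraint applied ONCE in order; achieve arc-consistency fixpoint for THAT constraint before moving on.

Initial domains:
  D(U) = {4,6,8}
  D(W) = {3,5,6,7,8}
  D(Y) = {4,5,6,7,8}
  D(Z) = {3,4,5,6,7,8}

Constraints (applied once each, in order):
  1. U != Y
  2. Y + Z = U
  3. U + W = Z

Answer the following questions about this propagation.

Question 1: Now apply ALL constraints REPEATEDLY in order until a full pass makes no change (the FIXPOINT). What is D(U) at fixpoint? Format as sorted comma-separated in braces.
Answer: {}

Derivation:
pass 0 (initial): D(U)={4,6,8}
pass 1: U {4,6,8}->{}; W {3,5,6,7,8}->{}; Y {4,5,6,7,8}->{4,5}; Z {3,4,5,6,7,8}->{}
pass 2: Y {4,5}->{}
pass 3: no change
Fixpoint after 3 passes: D(U) = {}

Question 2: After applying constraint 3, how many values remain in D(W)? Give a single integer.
Constraint 1 (U != Y) on D(U)={4,6,8} D(Y)={4,5,6,7,8}: no change
Constraint 2 (Y + Z = U) on D(Y)={4,5,6,7,8} D(Z)={3,4,5,6,7,8} D(U)={4,6,8}: Y {4,5,6,7,8}->{4,5}; Z {3,4,5,6,7,8}->{3,4}; U {4,6,8}->{8}
Constraint 3 (U + W = Z) on D(U)={8} D(W)={3,5,6,7,8} D(Z)={3,4}: U {8}->{}; W {3,5,6,7,8}->{}; Z {3,4}->{}
So after constraint 3: D(W)={}, size = 0

Answer: 0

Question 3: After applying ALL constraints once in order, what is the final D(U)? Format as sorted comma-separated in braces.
Answer: {}

Derivation:
Constraint 1 (U != Y) on D(U)={4,6,8} D(Y)={4,5,6,7,8}: no change
Constraint 2 (Y + Z = U) on D(Y)={4,5,6,7,8} D(Z)={3,4,5,6,7,8} D(U)={4,6,8}: Y {4,5,6,7,8}->{4,5}; Z {3,4,5,6,7,8}->{3,4}; U {4,6,8}->{8}
Constraint 3 (U + W = Z) on D(U)={8} D(W)={3,5,6,7,8} D(Z)={3,4}: U {8}->{}; W {3,5,6,7,8}->{}; Z {3,4}->{}
So after all 3 constraints: D(U) = {}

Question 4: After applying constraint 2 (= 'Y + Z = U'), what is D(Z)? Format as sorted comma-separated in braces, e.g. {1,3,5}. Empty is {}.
Constraint 1 (U != Y) on D(U)={4,6,8} D(Y)={4,5,6,7,8}: no change
Constraint 2 (Y + Z = U) on D(Y)={4,5,6,7,8} D(Z)={3,4,5,6,7,8} D(U)={4,6,8}: Y {4,5,6,7,8}->{4,5}; Z {3,4,5,6,7,8}->{3,4}; U {4,6,8}->{8}
So after constraint 2: D(Z) = {3,4}

Answer: {3,4}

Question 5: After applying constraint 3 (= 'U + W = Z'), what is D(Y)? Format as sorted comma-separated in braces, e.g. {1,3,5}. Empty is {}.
Constraint 1 (U != Y) on D(U)={4,6,8} D(Y)={4,5,6,7,8}: no change
Constraint 2 (Y + Z = U) on D(Y)={4,5,6,7,8} D(Z)={3,4,5,6,7,8} D(U)={4,6,8}: Y {4,5,6,7,8}->{4,5}; Z {3,4,5,6,7,8}->{3,4}; U {4,6,8}->{8}
Constraint 3 (U + W = Z) on D(U)={8} D(W)={3,5,6,7,8} D(Z)={3,4}: U {8}->{}; W {3,5,6,7,8}->{}; Z {3,4}->{}
So after constraint 3: D(Y) = {4,5}

Answer: {4,5}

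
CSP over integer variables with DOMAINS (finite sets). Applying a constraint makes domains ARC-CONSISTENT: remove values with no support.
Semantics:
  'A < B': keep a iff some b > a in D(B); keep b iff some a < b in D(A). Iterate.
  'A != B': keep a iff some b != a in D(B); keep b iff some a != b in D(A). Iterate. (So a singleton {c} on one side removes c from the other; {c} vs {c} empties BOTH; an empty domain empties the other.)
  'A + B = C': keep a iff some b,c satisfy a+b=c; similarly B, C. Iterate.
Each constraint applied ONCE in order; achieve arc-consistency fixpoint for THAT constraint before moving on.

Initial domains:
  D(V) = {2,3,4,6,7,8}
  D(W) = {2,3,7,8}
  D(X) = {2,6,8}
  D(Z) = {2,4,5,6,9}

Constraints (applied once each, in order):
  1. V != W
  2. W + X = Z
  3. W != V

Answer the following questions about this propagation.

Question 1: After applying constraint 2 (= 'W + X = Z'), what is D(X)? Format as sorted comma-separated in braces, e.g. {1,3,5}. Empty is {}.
Constraint 1 (V != W) on D(V)={2,3,4,6,7,8} D(W)={2,3,7,8}: no change
Constraint 2 (W + X = Z) on D(W)={2,3,7,8} D(X)={2,6,8} D(Z)={2,4,5,6,9}: W {2,3,7,8}->{2,3,7}; X {2,6,8}->{2,6}; Z {2,4,5,6,9}->{4,5,9}
So after constraint 2: D(X) = {2,6}

Answer: {2,6}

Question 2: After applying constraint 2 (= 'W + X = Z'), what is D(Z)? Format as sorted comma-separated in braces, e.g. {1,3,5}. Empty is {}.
Constraint 1 (V != W) on D(V)={2,3,4,6,7,8} D(W)={2,3,7,8}: no change
Constraint 2 (W + X = Z) on D(W)={2,3,7,8} D(X)={2,6,8} D(Z)={2,4,5,6,9}: W {2,3,7,8}->{2,3,7}; X {2,6,8}->{2,6}; Z {2,4,5,6,9}->{4,5,9}
So after constraint 2: D(Z) = {4,5,9}

Answer: {4,5,9}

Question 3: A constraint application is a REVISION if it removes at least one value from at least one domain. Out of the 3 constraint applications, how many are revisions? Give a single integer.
Constraint 1 (V != W) on D(V)={2,3,4,6,7,8} D(W)={2,3,7,8}: no change => not a revision
Constraint 2 (W + X = Z) on D(W)={2,3,7,8} D(X)={2,6,8} D(Z)={2,4,5,6,9}: W {2,3,7,8}->{2,3,7}; X {2,6,8}->{2,6}; Z {2,4,5,6,9}->{4,5,9} => REVISION
Constraint 3 (W != V) on D(W)={2,3,7} D(V)={2,3,4,6,7,8}: no change => not a revision
Total revisions = 1

Answer: 1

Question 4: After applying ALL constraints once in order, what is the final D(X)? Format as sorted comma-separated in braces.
Constraint 1 (V != W) on D(V)={2,3,4,6,7,8} D(W)={2,3,7,8}: no change
Constraint 2 (W + X = Z) on D(W)={2,3,7,8} D(X)={2,6,8} D(Z)={2,4,5,6,9}: W {2,3,7,8}->{2,3,7}; X {2,6,8}->{2,6}; Z {2,4,5,6,9}->{4,5,9}
Constraint 3 (W != V) on D(W)={2,3,7} D(V)={2,3,4,6,7,8}: no change
So after all 3 constraints: D(X) = {2,6}

Answer: {2,6}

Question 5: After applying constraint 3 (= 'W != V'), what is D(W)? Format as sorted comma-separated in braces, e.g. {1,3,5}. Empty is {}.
Answer: {2,3,7}

Derivation:
Constraint 1 (V != W) on D(V)={2,3,4,6,7,8} D(W)={2,3,7,8}: no change
Constraint 2 (W + X = Z) on D(W)={2,3,7,8} D(X)={2,6,8} D(Z)={2,4,5,6,9}: W {2,3,7,8}->{2,3,7}; X {2,6,8}->{2,6}; Z {2,4,5,6,9}->{4,5,9}
Constraint 3 (W != V) on D(W)={2,3,7} D(V)={2,3,4,6,7,8}: no change
So after constraint 3: D(W) = {2,3,7}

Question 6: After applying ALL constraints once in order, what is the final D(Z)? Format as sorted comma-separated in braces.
Constraint 1 (V != W) on D(V)={2,3,4,6,7,8} D(W)={2,3,7,8}: no change
Constraint 2 (W + X = Z) on D(W)={2,3,7,8} D(X)={2,6,8} D(Z)={2,4,5,6,9}: W {2,3,7,8}->{2,3,7}; X {2,6,8}->{2,6}; Z {2,4,5,6,9}->{4,5,9}
Constraint 3 (W != V) on D(W)={2,3,7} D(V)={2,3,4,6,7,8}: no change
So after all 3 constraints: D(Z) = {4,5,9}

Answer: {4,5,9}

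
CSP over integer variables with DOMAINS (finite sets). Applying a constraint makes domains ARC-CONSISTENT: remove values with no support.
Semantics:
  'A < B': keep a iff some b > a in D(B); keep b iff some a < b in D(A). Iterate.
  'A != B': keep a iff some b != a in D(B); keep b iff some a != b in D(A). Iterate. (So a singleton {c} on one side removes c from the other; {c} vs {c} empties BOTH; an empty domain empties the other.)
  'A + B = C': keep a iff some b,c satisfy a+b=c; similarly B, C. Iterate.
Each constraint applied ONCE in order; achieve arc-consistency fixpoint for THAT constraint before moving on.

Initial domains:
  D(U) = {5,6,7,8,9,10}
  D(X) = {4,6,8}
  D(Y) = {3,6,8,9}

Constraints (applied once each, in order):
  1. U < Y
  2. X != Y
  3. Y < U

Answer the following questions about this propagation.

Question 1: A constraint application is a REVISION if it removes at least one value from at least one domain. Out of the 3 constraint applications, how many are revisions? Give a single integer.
Constraint 1 (U < Y) on D(U)={5,6,7,8,9,10} D(Y)={3,6,8,9}: U {5,6,7,8,9,10}->{5,6,7,8}; Y {3,6,8,9}->{6,8,9} => REVISION
Constraint 2 (X != Y) on D(X)={4,6,8} D(Y)={6,8,9}: no change => not a revision
Constraint 3 (Y < U) on D(Y)={6,8,9} D(U)={5,6,7,8}: Y {6,8,9}->{6}; U {5,6,7,8}->{7,8} => REVISION
Total revisions = 2

Answer: 2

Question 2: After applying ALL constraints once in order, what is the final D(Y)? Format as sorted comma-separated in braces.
Answer: {6}

Derivation:
Constraint 1 (U < Y) on D(U)={5,6,7,8,9,10} D(Y)={3,6,8,9}: U {5,6,7,8,9,10}->{5,6,7,8}; Y {3,6,8,9}->{6,8,9}
Constraint 2 (X != Y) on D(X)={4,6,8} D(Y)={6,8,9}: no change
Constraint 3 (Y < U) on D(Y)={6,8,9} D(U)={5,6,7,8}: Y {6,8,9}->{6}; U {5,6,7,8}->{7,8}
So after all 3 constraints: D(Y) = {6}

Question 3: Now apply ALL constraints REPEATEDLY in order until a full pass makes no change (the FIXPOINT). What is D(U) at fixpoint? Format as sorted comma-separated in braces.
pass 0 (initial): D(U)={5,6,7,8,9,10}
pass 1: U {5,6,7,8,9,10}->{7,8}; Y {3,6,8,9}->{6}
pass 2: U {7,8}->{}; X {4,6,8}->{}; Y {6}->{}
pass 3: no change
Fixpoint after 3 passes: D(U) = {}

Answer: {}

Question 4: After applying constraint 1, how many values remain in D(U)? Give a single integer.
Constraint 1 (U < Y) on D(U)={5,6,7,8,9,10} D(Y)={3,6,8,9}: U {5,6,7,8,9,10}->{5,6,7,8}; Y {3,6,8,9}->{6,8,9}
So after constraint 1: D(U)={5,6,7,8}, size = 4

Answer: 4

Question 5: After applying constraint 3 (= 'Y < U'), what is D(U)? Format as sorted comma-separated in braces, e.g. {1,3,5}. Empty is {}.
Answer: {7,8}

Derivation:
Constraint 1 (U < Y) on D(U)={5,6,7,8,9,10} D(Y)={3,6,8,9}: U {5,6,7,8,9,10}->{5,6,7,8}; Y {3,6,8,9}->{6,8,9}
Constraint 2 (X != Y) on D(X)={4,6,8} D(Y)={6,8,9}: no change
Constraint 3 (Y < U) on D(Y)={6,8,9} D(U)={5,6,7,8}: Y {6,8,9}->{6}; U {5,6,7,8}->{7,8}
So after constraint 3: D(U) = {7,8}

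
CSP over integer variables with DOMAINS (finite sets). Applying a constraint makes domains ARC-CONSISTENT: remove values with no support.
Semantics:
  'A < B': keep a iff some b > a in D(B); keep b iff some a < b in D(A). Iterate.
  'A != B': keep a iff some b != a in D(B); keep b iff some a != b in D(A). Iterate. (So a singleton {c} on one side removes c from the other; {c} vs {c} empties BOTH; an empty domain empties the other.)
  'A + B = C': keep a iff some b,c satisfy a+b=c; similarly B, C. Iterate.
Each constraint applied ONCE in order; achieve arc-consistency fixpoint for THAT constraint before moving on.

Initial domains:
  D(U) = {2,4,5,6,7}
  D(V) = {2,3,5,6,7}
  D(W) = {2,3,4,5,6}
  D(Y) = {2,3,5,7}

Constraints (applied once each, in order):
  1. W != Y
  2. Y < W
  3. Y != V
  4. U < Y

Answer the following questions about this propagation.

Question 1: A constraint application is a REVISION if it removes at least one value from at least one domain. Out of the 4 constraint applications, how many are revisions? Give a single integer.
Answer: 2

Derivation:
Constraint 1 (W != Y) on D(W)={2,3,4,5,6} D(Y)={2,3,5,7}: no change => not a revision
Constraint 2 (Y < W) on D(Y)={2,3,5,7} D(W)={2,3,4,5,6}: Y {2,3,5,7}->{2,3,5}; W {2,3,4,5,6}->{3,4,5,6} => REVISION
Constraint 3 (Y != V) on D(Y)={2,3,5} D(V)={2,3,5,6,7}: no change => not a revision
Constraint 4 (U < Y) on D(U)={2,4,5,6,7} D(Y)={2,3,5}: U {2,4,5,6,7}->{2,4}; Y {2,3,5}->{3,5} => REVISION
Total revisions = 2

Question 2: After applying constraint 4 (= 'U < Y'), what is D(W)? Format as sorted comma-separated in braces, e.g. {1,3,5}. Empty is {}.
Constraint 1 (W != Y) on D(W)={2,3,4,5,6} D(Y)={2,3,5,7}: no change
Constraint 2 (Y < W) on D(Y)={2,3,5,7} D(W)={2,3,4,5,6}: Y {2,3,5,7}->{2,3,5}; W {2,3,4,5,6}->{3,4,5,6}
Constraint 3 (Y != V) on D(Y)={2,3,5} D(V)={2,3,5,6,7}: no change
Constraint 4 (U < Y) on D(U)={2,4,5,6,7} D(Y)={2,3,5}: U {2,4,5,6,7}->{2,4}; Y {2,3,5}->{3,5}
So after constraint 4: D(W) = {3,4,5,6}

Answer: {3,4,5,6}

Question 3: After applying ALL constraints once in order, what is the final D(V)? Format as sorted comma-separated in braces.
Answer: {2,3,5,6,7}

Derivation:
Constraint 1 (W != Y) on D(W)={2,3,4,5,6} D(Y)={2,3,5,7}: no change
Constraint 2 (Y < W) on D(Y)={2,3,5,7} D(W)={2,3,4,5,6}: Y {2,3,5,7}->{2,3,5}; W {2,3,4,5,6}->{3,4,5,6}
Constraint 3 (Y != V) on D(Y)={2,3,5} D(V)={2,3,5,6,7}: no change
Constraint 4 (U < Y) on D(U)={2,4,5,6,7} D(Y)={2,3,5}: U {2,4,5,6,7}->{2,4}; Y {2,3,5}->{3,5}
So after all 4 constraints: D(V) = {2,3,5,6,7}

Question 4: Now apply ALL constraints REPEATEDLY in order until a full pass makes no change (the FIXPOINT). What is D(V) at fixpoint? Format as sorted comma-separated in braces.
Answer: {2,3,5,6,7}

Derivation:
pass 0 (initial): D(V)={2,3,5,6,7}
pass 1: U {2,4,5,6,7}->{2,4}; W {2,3,4,5,6}->{3,4,5,6}; Y {2,3,5,7}->{3,5}
pass 2: W {3,4,5,6}->{4,5,6}
pass 3: no change
Fixpoint after 3 passes: D(V) = {2,3,5,6,7}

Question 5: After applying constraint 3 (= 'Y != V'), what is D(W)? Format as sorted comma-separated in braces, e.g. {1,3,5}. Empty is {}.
Answer: {3,4,5,6}

Derivation:
Constraint 1 (W != Y) on D(W)={2,3,4,5,6} D(Y)={2,3,5,7}: no change
Constraint 2 (Y < W) on D(Y)={2,3,5,7} D(W)={2,3,4,5,6}: Y {2,3,5,7}->{2,3,5}; W {2,3,4,5,6}->{3,4,5,6}
Constraint 3 (Y != V) on D(Y)={2,3,5} D(V)={2,3,5,6,7}: no change
So after constraint 3: D(W) = {3,4,5,6}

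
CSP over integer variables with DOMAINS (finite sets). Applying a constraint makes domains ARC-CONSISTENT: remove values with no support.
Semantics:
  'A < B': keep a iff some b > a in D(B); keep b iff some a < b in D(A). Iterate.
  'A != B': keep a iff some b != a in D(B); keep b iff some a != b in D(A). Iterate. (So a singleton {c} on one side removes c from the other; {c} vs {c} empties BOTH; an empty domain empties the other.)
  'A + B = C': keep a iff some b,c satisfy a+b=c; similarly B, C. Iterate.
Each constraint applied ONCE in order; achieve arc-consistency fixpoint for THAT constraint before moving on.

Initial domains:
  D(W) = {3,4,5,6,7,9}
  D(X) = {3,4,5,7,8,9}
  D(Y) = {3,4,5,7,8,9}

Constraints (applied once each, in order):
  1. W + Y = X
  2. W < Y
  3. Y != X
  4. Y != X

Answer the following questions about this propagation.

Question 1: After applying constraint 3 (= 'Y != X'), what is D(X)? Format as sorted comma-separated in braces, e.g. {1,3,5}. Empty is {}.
Constraint 1 (W + Y = X) on D(W)={3,4,5,6,7,9} D(Y)={3,4,5,7,8,9} D(X)={3,4,5,7,8,9}: W {3,4,5,6,7,9}->{3,4,5,6}; Y {3,4,5,7,8,9}->{3,4,5}; X {3,4,5,7,8,9}->{7,8,9}
Constraint 2 (W < Y) on D(W)={3,4,5,6} D(Y)={3,4,5}: W {3,4,5,6}->{3,4}; Y {3,4,5}->{4,5}
Constraint 3 (Y != X) on D(Y)={4,5} D(X)={7,8,9}: no change
So after constraint 3: D(X) = {7,8,9}

Answer: {7,8,9}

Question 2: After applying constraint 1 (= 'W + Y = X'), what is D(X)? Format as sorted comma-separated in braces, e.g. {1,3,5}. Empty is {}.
Constraint 1 (W + Y = X) on D(W)={3,4,5,6,7,9} D(Y)={3,4,5,7,8,9} D(X)={3,4,5,7,8,9}: W {3,4,5,6,7,9}->{3,4,5,6}; Y {3,4,5,7,8,9}->{3,4,5}; X {3,4,5,7,8,9}->{7,8,9}
So after constraint 1: D(X) = {7,8,9}

Answer: {7,8,9}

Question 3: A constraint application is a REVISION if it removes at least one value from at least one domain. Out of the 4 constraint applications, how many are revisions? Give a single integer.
Constraint 1 (W + Y = X) on D(W)={3,4,5,6,7,9} D(Y)={3,4,5,7,8,9} D(X)={3,4,5,7,8,9}: W {3,4,5,6,7,9}->{3,4,5,6}; Y {3,4,5,7,8,9}->{3,4,5}; X {3,4,5,7,8,9}->{7,8,9} => REVISION
Constraint 2 (W < Y) on D(W)={3,4,5,6} D(Y)={3,4,5}: W {3,4,5,6}->{3,4}; Y {3,4,5}->{4,5} => REVISION
Constraint 3 (Y != X) on D(Y)={4,5} D(X)={7,8,9}: no change => not a revision
Constraint 4 (Y != X) on D(Y)={4,5} D(X)={7,8,9}: no change => not a revision
Total revisions = 2

Answer: 2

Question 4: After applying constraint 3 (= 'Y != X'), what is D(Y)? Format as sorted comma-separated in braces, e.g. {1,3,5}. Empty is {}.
Answer: {4,5}

Derivation:
Constraint 1 (W + Y = X) on D(W)={3,4,5,6,7,9} D(Y)={3,4,5,7,8,9} D(X)={3,4,5,7,8,9}: W {3,4,5,6,7,9}->{3,4,5,6}; Y {3,4,5,7,8,9}->{3,4,5}; X {3,4,5,7,8,9}->{7,8,9}
Constraint 2 (W < Y) on D(W)={3,4,5,6} D(Y)={3,4,5}: W {3,4,5,6}->{3,4}; Y {3,4,5}->{4,5}
Constraint 3 (Y != X) on D(Y)={4,5} D(X)={7,8,9}: no change
So after constraint 3: D(Y) = {4,5}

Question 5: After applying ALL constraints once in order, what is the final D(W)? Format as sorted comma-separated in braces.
Answer: {3,4}

Derivation:
Constraint 1 (W + Y = X) on D(W)={3,4,5,6,7,9} D(Y)={3,4,5,7,8,9} D(X)={3,4,5,7,8,9}: W {3,4,5,6,7,9}->{3,4,5,6}; Y {3,4,5,7,8,9}->{3,4,5}; X {3,4,5,7,8,9}->{7,8,9}
Constraint 2 (W < Y) on D(W)={3,4,5,6} D(Y)={3,4,5}: W {3,4,5,6}->{3,4}; Y {3,4,5}->{4,5}
Constraint 3 (Y != X) on D(Y)={4,5} D(X)={7,8,9}: no change
Constraint 4 (Y != X) on D(Y)={4,5} D(X)={7,8,9}: no change
So after all 4 constraints: D(W) = {3,4}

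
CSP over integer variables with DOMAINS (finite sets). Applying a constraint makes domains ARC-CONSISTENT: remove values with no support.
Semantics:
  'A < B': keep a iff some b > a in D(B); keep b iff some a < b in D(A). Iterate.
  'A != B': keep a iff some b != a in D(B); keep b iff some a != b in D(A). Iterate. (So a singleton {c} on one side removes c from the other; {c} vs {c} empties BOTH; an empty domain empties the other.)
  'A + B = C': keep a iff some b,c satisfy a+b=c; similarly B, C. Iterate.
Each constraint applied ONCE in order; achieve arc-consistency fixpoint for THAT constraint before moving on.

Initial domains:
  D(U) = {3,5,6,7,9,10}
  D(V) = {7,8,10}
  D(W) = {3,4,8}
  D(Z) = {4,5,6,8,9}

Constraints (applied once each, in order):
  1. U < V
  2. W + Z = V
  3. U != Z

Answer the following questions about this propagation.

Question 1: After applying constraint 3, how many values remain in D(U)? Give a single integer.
Answer: 5

Derivation:
Constraint 1 (U < V) on D(U)={3,5,6,7,9,10} D(V)={7,8,10}: U {3,5,6,7,9,10}->{3,5,6,7,9}
Constraint 2 (W + Z = V) on D(W)={3,4,8} D(Z)={4,5,6,8,9} D(V)={7,8,10}: W {3,4,8}->{3,4}; Z {4,5,6,8,9}->{4,5,6}
Constraint 3 (U != Z) on D(U)={3,5,6,7,9} D(Z)={4,5,6}: no change
So after constraint 3: D(U)={3,5,6,7,9}, size = 5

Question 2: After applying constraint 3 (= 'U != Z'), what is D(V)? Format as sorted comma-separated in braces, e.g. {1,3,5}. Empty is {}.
Constraint 1 (U < V) on D(U)={3,5,6,7,9,10} D(V)={7,8,10}: U {3,5,6,7,9,10}->{3,5,6,7,9}
Constraint 2 (W + Z = V) on D(W)={3,4,8} D(Z)={4,5,6,8,9} D(V)={7,8,10}: W {3,4,8}->{3,4}; Z {4,5,6,8,9}->{4,5,6}
Constraint 3 (U != Z) on D(U)={3,5,6,7,9} D(Z)={4,5,6}: no change
So after constraint 3: D(V) = {7,8,10}

Answer: {7,8,10}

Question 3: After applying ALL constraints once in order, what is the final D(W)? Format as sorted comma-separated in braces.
Answer: {3,4}

Derivation:
Constraint 1 (U < V) on D(U)={3,5,6,7,9,10} D(V)={7,8,10}: U {3,5,6,7,9,10}->{3,5,6,7,9}
Constraint 2 (W + Z = V) on D(W)={3,4,8} D(Z)={4,5,6,8,9} D(V)={7,8,10}: W {3,4,8}->{3,4}; Z {4,5,6,8,9}->{4,5,6}
Constraint 3 (U != Z) on D(U)={3,5,6,7,9} D(Z)={4,5,6}: no change
So after all 3 constraints: D(W) = {3,4}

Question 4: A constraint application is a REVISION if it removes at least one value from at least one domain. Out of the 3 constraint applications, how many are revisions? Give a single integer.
Answer: 2

Derivation:
Constraint 1 (U < V) on D(U)={3,5,6,7,9,10} D(V)={7,8,10}: U {3,5,6,7,9,10}->{3,5,6,7,9} => REVISION
Constraint 2 (W + Z = V) on D(W)={3,4,8} D(Z)={4,5,6,8,9} D(V)={7,8,10}: W {3,4,8}->{3,4}; Z {4,5,6,8,9}->{4,5,6} => REVISION
Constraint 3 (U != Z) on D(U)={3,5,6,7,9} D(Z)={4,5,6}: no change => not a revision
Total revisions = 2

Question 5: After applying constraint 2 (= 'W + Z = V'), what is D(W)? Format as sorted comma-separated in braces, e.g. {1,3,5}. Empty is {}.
Answer: {3,4}

Derivation:
Constraint 1 (U < V) on D(U)={3,5,6,7,9,10} D(V)={7,8,10}: U {3,5,6,7,9,10}->{3,5,6,7,9}
Constraint 2 (W + Z = V) on D(W)={3,4,8} D(Z)={4,5,6,8,9} D(V)={7,8,10}: W {3,4,8}->{3,4}; Z {4,5,6,8,9}->{4,5,6}
So after constraint 2: D(W) = {3,4}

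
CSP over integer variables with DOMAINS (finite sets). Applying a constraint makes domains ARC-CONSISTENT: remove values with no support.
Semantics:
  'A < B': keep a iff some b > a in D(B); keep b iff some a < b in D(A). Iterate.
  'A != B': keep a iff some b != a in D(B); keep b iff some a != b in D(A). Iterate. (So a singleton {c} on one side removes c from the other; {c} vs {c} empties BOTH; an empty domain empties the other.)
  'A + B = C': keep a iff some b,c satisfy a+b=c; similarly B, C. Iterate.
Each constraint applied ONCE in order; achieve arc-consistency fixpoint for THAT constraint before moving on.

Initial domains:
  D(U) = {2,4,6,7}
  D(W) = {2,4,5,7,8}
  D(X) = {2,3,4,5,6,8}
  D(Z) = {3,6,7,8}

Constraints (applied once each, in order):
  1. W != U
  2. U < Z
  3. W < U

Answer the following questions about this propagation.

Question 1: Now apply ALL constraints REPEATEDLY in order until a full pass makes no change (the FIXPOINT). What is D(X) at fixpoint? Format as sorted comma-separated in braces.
pass 0 (initial): D(X)={2,3,4,5,6,8}
pass 1: U {2,4,6,7}->{4,6,7}; W {2,4,5,7,8}->{2,4,5}
pass 2: Z {3,6,7,8}->{6,7,8}
pass 3: no change
Fixpoint after 3 passes: D(X) = {2,3,4,5,6,8}

Answer: {2,3,4,5,6,8}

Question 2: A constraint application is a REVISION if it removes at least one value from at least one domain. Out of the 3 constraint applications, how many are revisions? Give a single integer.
Answer: 1

Derivation:
Constraint 1 (W != U) on D(W)={2,4,5,7,8} D(U)={2,4,6,7}: no change => not a revision
Constraint 2 (U < Z) on D(U)={2,4,6,7} D(Z)={3,6,7,8}: no change => not a revision
Constraint 3 (W < U) on D(W)={2,4,5,7,8} D(U)={2,4,6,7}: W {2,4,5,7,8}->{2,4,5}; U {2,4,6,7}->{4,6,7} => REVISION
Total revisions = 1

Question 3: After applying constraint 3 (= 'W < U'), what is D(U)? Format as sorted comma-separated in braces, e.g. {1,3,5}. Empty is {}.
Answer: {4,6,7}

Derivation:
Constraint 1 (W != U) on D(W)={2,4,5,7,8} D(U)={2,4,6,7}: no change
Constraint 2 (U < Z) on D(U)={2,4,6,7} D(Z)={3,6,7,8}: no change
Constraint 3 (W < U) on D(W)={2,4,5,7,8} D(U)={2,4,6,7}: W {2,4,5,7,8}->{2,4,5}; U {2,4,6,7}->{4,6,7}
So after constraint 3: D(U) = {4,6,7}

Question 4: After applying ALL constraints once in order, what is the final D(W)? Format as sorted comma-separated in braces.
Answer: {2,4,5}

Derivation:
Constraint 1 (W != U) on D(W)={2,4,5,7,8} D(U)={2,4,6,7}: no change
Constraint 2 (U < Z) on D(U)={2,4,6,7} D(Z)={3,6,7,8}: no change
Constraint 3 (W < U) on D(W)={2,4,5,7,8} D(U)={2,4,6,7}: W {2,4,5,7,8}->{2,4,5}; U {2,4,6,7}->{4,6,7}
So after all 3 constraints: D(W) = {2,4,5}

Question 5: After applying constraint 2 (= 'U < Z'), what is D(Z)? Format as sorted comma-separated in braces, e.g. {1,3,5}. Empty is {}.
Constraint 1 (W != U) on D(W)={2,4,5,7,8} D(U)={2,4,6,7}: no change
Constraint 2 (U < Z) on D(U)={2,4,6,7} D(Z)={3,6,7,8}: no change
So after constraint 2: D(Z) = {3,6,7,8}

Answer: {3,6,7,8}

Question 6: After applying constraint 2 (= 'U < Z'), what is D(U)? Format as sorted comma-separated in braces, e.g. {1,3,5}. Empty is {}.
Answer: {2,4,6,7}

Derivation:
Constraint 1 (W != U) on D(W)={2,4,5,7,8} D(U)={2,4,6,7}: no change
Constraint 2 (U < Z) on D(U)={2,4,6,7} D(Z)={3,6,7,8}: no change
So after constraint 2: D(U) = {2,4,6,7}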